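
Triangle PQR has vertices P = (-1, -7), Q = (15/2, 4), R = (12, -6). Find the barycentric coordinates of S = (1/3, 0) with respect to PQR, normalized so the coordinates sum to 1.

(2/3, 2/3, -1/3)

Signed area of the reference triangle: [PQR] = ½·((-1)·(4−(-6)) + (15/2)·(-6−(-7)) + 12·(-7−4)) = ½·(-10 + 15/2 − 132) = -269/4.
[SQR] = ½·((1/3)·(4−(-6)) + (15/2)·(-6−0) + 12·(0−4)) = ½·(10/3 − 45 − 48) = -269/6, so the P-coordinate is (-269/6)/(-269/4) = 2/3.
[PSR] = ½·((-1)·(0−(-6)) + (1/3)·(-6−(-7)) + 12·(-7−0)) = ½·(-6 + 1/3 − 84) = -269/6, so the Q-coordinate is 2/3.
[PQS] = ½·((-1)·(4−0) + (15/2)·(0−(-7)) + (1/3)·(-7−4)) = ½·(-4 + 105/2 − 11/3) = 269/12, so the R-coordinate is -1/3.
Check: 2/3 + 2/3 − 1/3 = 1.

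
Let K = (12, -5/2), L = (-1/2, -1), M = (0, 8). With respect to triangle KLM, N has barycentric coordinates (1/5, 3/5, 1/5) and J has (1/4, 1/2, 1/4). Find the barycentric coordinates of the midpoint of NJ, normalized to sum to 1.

Since both coordinate triples sum to 1, the midpoint's barycentrics are the componentwise average.
(1/5+1/4)/2 = 9/40; similarly 11/20 and 9/40.

(9/40, 11/20, 9/40)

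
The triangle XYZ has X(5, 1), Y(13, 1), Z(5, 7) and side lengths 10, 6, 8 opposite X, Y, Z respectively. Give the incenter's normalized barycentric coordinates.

The incenter has barycentric coordinates proportional to the opposite side lengths: (10 : 6 : 8).
Normalizing by 10+6+8 = 24 gives (5/12, 1/4, 1/3).

(5/12, 1/4, 1/3)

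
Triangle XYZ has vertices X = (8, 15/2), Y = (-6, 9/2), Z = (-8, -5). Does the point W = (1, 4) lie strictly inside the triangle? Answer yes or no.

yes

Barycentric coordinates of W: (135/254, 63/254, 28/127).
The three coordinates are positive, positive, positive; a point is interior exactly when all three are positive.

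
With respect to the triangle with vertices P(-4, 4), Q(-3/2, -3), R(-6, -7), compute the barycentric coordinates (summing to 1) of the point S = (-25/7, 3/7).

(4/7, 2/7, 1/7)

Signed area of the reference triangle: [PQR] = ½·((-4)·(-3−(-7)) + (-3/2)·(-7−4) + (-6)·(4−(-3))) = ½·(-16 + 33/2 − 42) = -83/4.
[SQR] = ½·((-25/7)·(-3−(-7)) + (-3/2)·(-7−(3/7)) + (-6)·(3/7−(-3))) = ½·(-100/7 + 78/7 − 144/7) = -83/7, so the P-coordinate is (-83/7)/(-83/4) = 4/7.
[PSR] = ½·((-4)·(3/7−(-7)) + (-25/7)·(-7−4) + (-6)·(4−(3/7))) = ½·(-208/7 + 275/7 − 150/7) = -83/14, so the Q-coordinate is 2/7.
[PQS] = ½·((-4)·(-3−(3/7)) + (-3/2)·(3/7−4) + (-25/7)·(4−(-3))) = ½·(96/7 + 75/14 − 25) = -83/28, so the R-coordinate is 1/7.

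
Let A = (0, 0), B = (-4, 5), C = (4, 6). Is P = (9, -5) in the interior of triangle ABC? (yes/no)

no

Barycentric coordinates of P: (93/44, -37/22, 25/44).
The three coordinates are positive, negative, positive; a point is interior exactly when all three are positive.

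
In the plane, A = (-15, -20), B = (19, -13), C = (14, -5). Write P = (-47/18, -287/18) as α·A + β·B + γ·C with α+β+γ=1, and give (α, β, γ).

Signed area of the reference triangle: [ABC] = ½·((-15)·(-13−(-5)) + 19·(-5−(-20)) + 14·(-20−(-13))) = ½·(120 + 285 − 98) = 307/2.
[PBC] = ½·((-47/18)·(-13−(-5)) + 19·(-5−(-287/18)) + 14·(-287/18−(-13))) = ½·(188/9 + 3743/18 − 371/9) = 3377/36, so the A-coordinate is (3377/36)/(307/2) = 11/18.
[APC] = ½·((-15)·(-287/18−(-5)) + (-47/18)·(-5−(-20)) + 14·(-20−(-287/18))) = ½·(985/6 − 235/6 − 511/9) = 307/9, so the B-coordinate is 2/9.
[ABP] = ½·((-15)·(-13−(-287/18)) + 19·(-287/18−(-20)) + (-47/18)·(-20−(-13))) = ½·(-265/6 + 1387/18 + 329/18) = 307/12, so the C-coordinate is 1/6.
Check: 11/18 + 2/9 + 1/6 = 1.

(11/18, 2/9, 1/6)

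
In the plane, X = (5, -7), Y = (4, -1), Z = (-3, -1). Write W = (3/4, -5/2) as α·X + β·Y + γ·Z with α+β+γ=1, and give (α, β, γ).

Signed area of the reference triangle: [XYZ] = ½·(5·(-1−(-1)) + 4·(-1−(-7)) + (-3)·(-7−(-1))) = ½·(0 + 24 + 18) = 21.
[WYZ] = ½·((3/4)·(-1−(-1)) + 4·(-1−(-5/2)) + (-3)·(-5/2−(-1))) = ½·(0 + 6 + 9/2) = 21/4, so the X-coordinate is (21/4)/21 = 1/4.
[XWZ] = ½·(5·(-5/2−(-1)) + (3/4)·(-1−(-7)) + (-3)·(-7−(-5/2))) = ½·(-15/2 + 9/2 + 27/2) = 21/4, so the Y-coordinate is 1/4.
[XYW] = ½·(5·(-1−(-5/2)) + 4·(-5/2−(-7)) + (3/4)·(-7−(-1))) = ½·(15/2 + 18 − 9/2) = 21/2, so the Z-coordinate is 1/2.
Check: 1/4 + 1/4 + 1/2 = 1.

(1/4, 1/4, 1/2)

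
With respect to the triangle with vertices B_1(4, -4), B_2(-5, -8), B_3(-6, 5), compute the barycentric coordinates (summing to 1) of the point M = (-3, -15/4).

Signed area of the reference triangle: [B_1B_2B_3] = ½·(4·(-8−5) + (-5)·(5−(-4)) + (-6)·(-4−(-8))) = ½·(-52 − 45 − 24) = -121/2.
[MB_2B_3] = ½·((-3)·(-8−5) + (-5)·(5−(-15/4)) + (-6)·(-15/4−(-8))) = ½·(39 − 175/4 − 51/2) = -121/8, so the B_1-coordinate is (-121/8)/(-121/2) = 1/4.
[B_1MB_3] = ½·(4·(-15/4−5) + (-3)·(5−(-4)) + (-6)·(-4−(-15/4))) = ½·(-35 − 27 + 3/2) = -121/4, so the B_2-coordinate is 1/2.
[B_1B_2M] = ½·(4·(-8−(-15/4)) + (-5)·(-15/4−(-4)) + (-3)·(-4−(-8))) = ½·(-17 − 5/4 − 12) = -121/8, so the B_3-coordinate is 1/4.
Check: 1/4 + 1/2 + 1/4 = 1.

(1/4, 1/2, 1/4)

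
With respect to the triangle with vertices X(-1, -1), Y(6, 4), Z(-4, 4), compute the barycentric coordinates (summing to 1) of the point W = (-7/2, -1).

Signed area of the reference triangle: [XYZ] = ½·((-1)·(4−4) + 6·(4−(-1)) + (-4)·(-1−4)) = ½·(0 + 30 + 20) = 25.
[WYZ] = ½·((-7/2)·(4−4) + 6·(4−(-1)) + (-4)·(-1−4)) = ½·(0 + 30 + 20) = 25, so the X-coordinate is 25/25 = 1.
[XWZ] = ½·((-1)·(-1−4) + (-7/2)·(4−(-1)) + (-4)·(-1−(-1))) = ½·(5 − 35/2 + 0) = -25/4, so the Y-coordinate is -1/4.
[XYW] = ½·((-1)·(4−(-1)) + 6·(-1−(-1)) + (-7/2)·(-1−4)) = ½·(-5 + 0 + 35/2) = 25/4, so the Z-coordinate is 1/4.
Check: 1 − 1/4 + 1/4 = 1.

(1, -1/4, 1/4)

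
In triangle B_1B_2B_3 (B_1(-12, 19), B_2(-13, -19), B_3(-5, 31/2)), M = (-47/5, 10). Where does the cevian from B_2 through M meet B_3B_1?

(-17/2, 69/4)

Barycentric coordinates of M with respect to B_1B_2B_3: (2/5, 1/5, 2/5).
On side B_3B_1 the B_2-coordinate is zero; dropping M's B_2-weight 1/5 and renormalizing the remaining 2/5 : 2/5 gives weights 1/2, 1/2 on B_3, B_1.
N = (1/2)·(-5, 31/2) + (1/2)·(-12, 19) = (-17/2, 69/4).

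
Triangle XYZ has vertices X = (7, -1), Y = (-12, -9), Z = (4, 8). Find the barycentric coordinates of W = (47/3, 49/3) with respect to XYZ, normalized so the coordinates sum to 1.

Signed area of the reference triangle: [XYZ] = ½·(7·(-9−8) + (-12)·(8−(-1)) + 4·(-1−(-9))) = ½·(-119 − 108 + 32) = -195/2.
[WYZ] = ½·((47/3)·(-9−8) + (-12)·(8−(49/3)) + 4·(49/3−(-9))) = ½·(-799/3 + 100 + 304/3) = -65/2, so the X-coordinate is (-65/2)/(-195/2) = 1/3.
[XWZ] = ½·(7·(49/3−8) + (47/3)·(8−(-1)) + 4·(-1−(49/3))) = ½·(175/3 + 141 − 208/3) = 65, so the Y-coordinate is -2/3.
[XYW] = ½·(7·(-9−(49/3)) + (-12)·(49/3−(-1)) + (47/3)·(-1−(-9))) = ½·(-532/3 − 208 + 376/3) = -130, so the Z-coordinate is 4/3.
Check: 1/3 − 2/3 + 4/3 = 1.

(1/3, -2/3, 4/3)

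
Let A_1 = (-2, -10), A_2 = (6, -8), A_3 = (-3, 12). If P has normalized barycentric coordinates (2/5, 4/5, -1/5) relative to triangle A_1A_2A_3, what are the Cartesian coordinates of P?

P = (2/5)·A_1 + (4/5)·A_2 + (-1/5)·A_3.
x-coordinate: (2/5)·(-2) + (4/5)·6 + (-1/5)·(-3) = 23/5.
y-coordinate: (2/5)·(-10) + (4/5)·(-8) + (-1/5)·12 = -64/5.

(23/5, -64/5)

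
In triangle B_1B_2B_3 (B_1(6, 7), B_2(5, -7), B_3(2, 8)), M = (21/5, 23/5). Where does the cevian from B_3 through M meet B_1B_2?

(17/3, 7/3)

Barycentric coordinates of M with respect to B_1B_2B_3: (2/5, 1/5, 2/5).
On side B_1B_2 the B_3-coordinate is zero; dropping M's B_3-weight 2/5 and renormalizing the remaining 2/5 : 1/5 gives weights 2/3, 1/3 on B_1, B_2.
N = (2/3)·(6, 7) + (1/3)·(5, -7) = (17/3, 7/3).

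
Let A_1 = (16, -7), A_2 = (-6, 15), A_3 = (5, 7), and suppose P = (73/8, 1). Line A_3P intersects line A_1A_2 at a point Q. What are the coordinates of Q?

(58/5, -13/5)

Barycentric coordinates of P with respect to A_1A_2A_3: (1/2, 1/8, 3/8).
On side A_1A_2 the A_3-coordinate is zero; dropping P's A_3-weight 3/8 and renormalizing the remaining 1/2 : 1/8 gives weights 4/5, 1/5 on A_1, A_2.
Q = (4/5)·(16, -7) + (1/5)·(-6, 15) = (58/5, -13/5).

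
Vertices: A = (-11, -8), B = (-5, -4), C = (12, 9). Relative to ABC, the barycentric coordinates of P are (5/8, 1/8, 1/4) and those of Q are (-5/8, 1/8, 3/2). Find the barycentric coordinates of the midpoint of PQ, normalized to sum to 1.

Since both coordinate triples sum to 1, the midpoint's barycentrics are the componentwise average.
(5/8+-5/8)/2 = 0; similarly 1/8 and 7/8.

(0, 1/8, 7/8)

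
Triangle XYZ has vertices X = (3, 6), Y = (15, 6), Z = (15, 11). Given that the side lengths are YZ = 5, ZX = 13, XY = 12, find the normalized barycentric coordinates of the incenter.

The incenter has barycentric coordinates proportional to the opposite side lengths: (5 : 13 : 12).
Normalizing by 5+13+12 = 30 gives (1/6, 13/30, 2/5).

(1/6, 13/30, 2/5)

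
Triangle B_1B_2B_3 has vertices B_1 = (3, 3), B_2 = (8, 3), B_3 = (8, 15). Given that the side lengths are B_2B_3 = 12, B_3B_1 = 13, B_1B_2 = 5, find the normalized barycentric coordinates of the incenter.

(2/5, 13/30, 1/6)

The incenter has barycentric coordinates proportional to the opposite side lengths: (12 : 13 : 5).
Normalizing by 12+13+5 = 30 gives (2/5, 13/30, 1/6).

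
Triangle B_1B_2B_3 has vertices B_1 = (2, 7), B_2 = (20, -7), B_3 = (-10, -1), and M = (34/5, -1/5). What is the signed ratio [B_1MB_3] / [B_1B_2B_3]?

2/5

[B_1B_2B_3] = ½·(2·(-7−(-1)) + 20·(-1−7) + (-10)·(7−(-7))) = ½·(-12 − 160 − 140) = -156.
[B_1MB_3] = ½·(2·(-1/5−(-1)) + (34/5)·(-1−7) + (-10)·(7−(-1/5))) = ½·(8/5 − 272/5 − 72) = -312/5, so the ratio is (-312/5)/(-156) = 2/5.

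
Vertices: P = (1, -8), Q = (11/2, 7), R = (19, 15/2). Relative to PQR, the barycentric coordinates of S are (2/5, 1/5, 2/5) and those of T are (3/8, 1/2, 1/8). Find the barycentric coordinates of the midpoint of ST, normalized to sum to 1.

(31/80, 7/20, 21/80)

Since both coordinate triples sum to 1, the midpoint's barycentrics are the componentwise average.
(2/5+3/8)/2 = 31/80; similarly 7/20 and 21/80.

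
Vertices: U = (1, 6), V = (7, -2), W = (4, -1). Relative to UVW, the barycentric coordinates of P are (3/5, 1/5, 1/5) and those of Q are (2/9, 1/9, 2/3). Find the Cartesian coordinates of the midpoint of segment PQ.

Barycentric coordinates of the midpoint are the average: (37/90, 7/45, 13/30).
Converting: (37/90)·U + (7/45)·V + (13/30)·W = (97/30, 31/18).

(97/30, 31/18)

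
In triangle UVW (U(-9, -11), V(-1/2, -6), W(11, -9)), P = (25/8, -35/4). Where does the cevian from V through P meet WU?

Barycentric coordinates of P with respect to UVW: (1/4, 1/4, 1/2).
On side WU the V-coordinate is zero; dropping P's V-weight 1/4 and renormalizing the remaining 1/2 : 1/4 gives weights 2/3, 1/3 on W, U.
Q = (2/3)·(11, -9) + (1/3)·(-9, -11) = (13/3, -29/3).

(13/3, -29/3)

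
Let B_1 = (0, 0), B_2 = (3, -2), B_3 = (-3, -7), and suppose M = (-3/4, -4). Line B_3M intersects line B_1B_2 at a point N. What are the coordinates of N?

(3/2, -1)

Barycentric coordinates of M with respect to B_1B_2B_3: (1/4, 1/4, 1/2).
On side B_1B_2 the B_3-coordinate is zero; dropping M's B_3-weight 1/2 and renormalizing the remaining 1/4 : 1/4 gives weights 1/2, 1/2 on B_1, B_2.
N = (1/2)·(0, 0) + (1/2)·(3, -2) = (3/2, -1).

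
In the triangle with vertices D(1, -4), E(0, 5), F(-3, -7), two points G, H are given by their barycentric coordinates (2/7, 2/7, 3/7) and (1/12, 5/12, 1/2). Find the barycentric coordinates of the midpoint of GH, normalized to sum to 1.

(31/168, 59/168, 13/28)

Since both coordinate triples sum to 1, the midpoint's barycentrics are the componentwise average.
(2/7+1/12)/2 = 31/168; similarly 59/168 and 13/28.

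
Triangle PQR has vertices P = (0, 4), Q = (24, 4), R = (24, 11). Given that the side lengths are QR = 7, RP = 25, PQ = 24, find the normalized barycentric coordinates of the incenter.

The incenter has barycentric coordinates proportional to the opposite side lengths: (7 : 25 : 24).
Normalizing by 7+25+24 = 56 gives (1/8, 25/56, 3/7).

(1/8, 25/56, 3/7)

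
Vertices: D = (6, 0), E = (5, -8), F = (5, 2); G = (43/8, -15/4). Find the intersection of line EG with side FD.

(23/4, 1/2)

Barycentric coordinates of G with respect to DEF: (3/8, 1/2, 1/8).
On side FD the E-coordinate is zero; dropping G's E-weight 1/2 and renormalizing the remaining 1/8 : 3/8 gives weights 1/4, 3/4 on F, D.
H = (1/4)·(5, 2) + (3/4)·(6, 0) = (23/4, 1/2).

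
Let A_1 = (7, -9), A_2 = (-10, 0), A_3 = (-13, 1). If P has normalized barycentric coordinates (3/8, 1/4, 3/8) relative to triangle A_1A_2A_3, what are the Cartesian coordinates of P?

P = (3/8)·A_1 + (1/4)·A_2 + (3/8)·A_3.
x-coordinate: (3/8)·7 + (1/4)·(-10) + (3/8)·(-13) = -19/4.
y-coordinate: (3/8)·(-9) + (1/4)·0 + (3/8)·1 = -3.

(-19/4, -3)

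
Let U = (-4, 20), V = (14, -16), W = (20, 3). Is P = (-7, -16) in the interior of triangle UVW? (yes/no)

Barycentric coordinates of P: (133/186, 305/186, -42/31).
The three coordinates are positive, positive, negative; a point is interior exactly when all three are positive.

no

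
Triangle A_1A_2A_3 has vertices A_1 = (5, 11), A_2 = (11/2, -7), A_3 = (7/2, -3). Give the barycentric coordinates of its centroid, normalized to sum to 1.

(1/3, 1/3, 1/3)

The centroid is the average of the vertices, so each weight is 1/3.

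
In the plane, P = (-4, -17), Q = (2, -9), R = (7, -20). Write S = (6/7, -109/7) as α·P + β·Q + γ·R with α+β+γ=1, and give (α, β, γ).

(3/7, 2/7, 2/7)

Signed area of the reference triangle: [PQR] = ½·((-4)·(-9−(-20)) + 2·(-20−(-17)) + 7·(-17−(-9))) = ½·(-44 − 6 − 56) = -53.
[SQR] = ½·((6/7)·(-9−(-20)) + 2·(-20−(-109/7)) + 7·(-109/7−(-9))) = ½·(66/7 − 62/7 − 46) = -159/7, so the P-coordinate is (-159/7)/(-53) = 3/7.
[PSR] = ½·((-4)·(-109/7−(-20)) + (6/7)·(-20−(-17)) + 7·(-17−(-109/7))) = ½·(-124/7 − 18/7 − 10) = -106/7, so the Q-coordinate is 2/7.
[PQS] = ½·((-4)·(-9−(-109/7)) + 2·(-109/7−(-17)) + (6/7)·(-17−(-9))) = ½·(-184/7 + 20/7 − 48/7) = -106/7, so the R-coordinate is 2/7.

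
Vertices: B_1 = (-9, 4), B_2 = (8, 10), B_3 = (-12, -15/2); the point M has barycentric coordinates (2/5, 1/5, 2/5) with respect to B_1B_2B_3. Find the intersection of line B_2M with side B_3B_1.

(-21/2, -7/4)

Line B_2M meets B_3B_1 where the B_2-coordinate vanishes; zeroing M's B_2-weight and renormalizing leaves B_3, B_1-weights 2/5 : 2/5 → (1/2, 1/2).
So N = (1/2)·B_3 + (1/2)·B_1 = (-21/2, -7/4).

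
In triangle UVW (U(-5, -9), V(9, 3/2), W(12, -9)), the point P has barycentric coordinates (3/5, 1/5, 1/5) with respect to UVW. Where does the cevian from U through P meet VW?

(21/2, -15/4)

Line UP meets VW where the U-coordinate vanishes; zeroing P's U-weight and renormalizing leaves V, W-weights 1/5 : 1/5 → (1/2, 1/2).
So Q = (1/2)·V + (1/2)·W = (21/2, -15/4).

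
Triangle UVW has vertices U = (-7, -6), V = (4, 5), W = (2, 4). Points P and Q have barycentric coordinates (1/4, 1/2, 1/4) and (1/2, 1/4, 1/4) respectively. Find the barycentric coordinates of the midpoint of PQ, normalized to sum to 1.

Since both coordinate triples sum to 1, the midpoint's barycentrics are the componentwise average.
(1/4+1/2)/2 = 3/8; similarly 3/8 and 1/4.

(3/8, 3/8, 1/4)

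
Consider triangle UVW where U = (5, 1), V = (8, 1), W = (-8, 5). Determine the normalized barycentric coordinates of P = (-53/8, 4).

Signed area of the reference triangle: [UVW] = ½·(5·(1−5) + 8·(5−1) + (-8)·(1−1)) = ½·(-20 + 32 + 0) = 6.
[PVW] = ½·((-53/8)·(1−5) + 8·(5−4) + (-8)·(4−1)) = ½·(53/2 + 8 − 24) = 21/4, so the U-coordinate is (21/4)/6 = 7/8.
[UPW] = ½·(5·(4−5) + (-53/8)·(5−1) + (-8)·(1−4)) = ½·(-5 − 53/2 + 24) = -15/4, so the V-coordinate is -5/8.
[UVP] = ½·(5·(1−4) + 8·(4−1) + (-53/8)·(1−1)) = ½·(-15 + 24 + 0) = 9/2, so the W-coordinate is 3/4.
Check: 7/8 − 5/8 + 3/4 = 1.

(7/8, -5/8, 3/4)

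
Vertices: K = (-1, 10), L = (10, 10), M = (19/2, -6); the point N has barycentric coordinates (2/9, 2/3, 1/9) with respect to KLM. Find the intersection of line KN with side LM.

Line KN meets LM where the K-coordinate vanishes; zeroing N's K-weight and renormalizing leaves L, M-weights 2/3 : 1/9 → (6/7, 1/7).
So J = (6/7)·L + (1/7)·M = (139/14, 54/7).

(139/14, 54/7)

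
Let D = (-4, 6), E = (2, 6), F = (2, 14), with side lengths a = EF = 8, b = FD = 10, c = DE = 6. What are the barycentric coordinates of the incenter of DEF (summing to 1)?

(1/3, 5/12, 1/4)

The incenter has barycentric coordinates proportional to the opposite side lengths: (8 : 10 : 6).
Normalizing by 8+10+6 = 24 gives (1/3, 5/12, 1/4).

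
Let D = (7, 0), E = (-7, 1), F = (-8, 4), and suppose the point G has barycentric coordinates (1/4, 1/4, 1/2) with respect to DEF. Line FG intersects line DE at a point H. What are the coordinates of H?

Line FG meets DE where the F-coordinate vanishes; zeroing G's F-weight and renormalizing leaves D, E-weights 1/4 : 1/4 → (1/2, 1/2).
So H = (1/2)·D + (1/2)·E = (0, 1/2).

(0, 1/2)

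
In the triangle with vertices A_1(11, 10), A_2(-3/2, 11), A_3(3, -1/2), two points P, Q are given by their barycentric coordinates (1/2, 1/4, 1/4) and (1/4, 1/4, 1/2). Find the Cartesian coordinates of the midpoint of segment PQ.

(39/8, 101/16)

Barycentric coordinates of the midpoint are the average: (3/8, 1/4, 3/8).
Converting: (3/8)·A_1 + (1/4)·A_2 + (3/8)·A_3 = (39/8, 101/16).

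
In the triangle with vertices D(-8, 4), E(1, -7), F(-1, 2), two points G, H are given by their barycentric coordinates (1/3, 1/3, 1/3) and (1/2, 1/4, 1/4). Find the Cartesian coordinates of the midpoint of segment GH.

Barycentric coordinates of the midpoint are the average: (5/12, 7/24, 7/24).
Converting: (5/12)·D + (7/24)·E + (7/24)·F = (-10/3, 5/24).

(-10/3, 5/24)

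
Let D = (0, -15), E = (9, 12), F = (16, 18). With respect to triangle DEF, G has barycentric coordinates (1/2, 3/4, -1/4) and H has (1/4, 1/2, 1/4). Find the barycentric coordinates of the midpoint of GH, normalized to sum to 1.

(3/8, 5/8, 0)

Since both coordinate triples sum to 1, the midpoint's barycentrics are the componentwise average.
(1/2+1/4)/2 = 3/8; similarly 5/8 and 0.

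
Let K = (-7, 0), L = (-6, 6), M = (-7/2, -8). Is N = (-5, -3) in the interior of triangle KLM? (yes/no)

yes

Barycentric coordinates of N: (17/58, 11/58, 15/29).
The three coordinates are positive, positive, positive; a point is interior exactly when all three are positive.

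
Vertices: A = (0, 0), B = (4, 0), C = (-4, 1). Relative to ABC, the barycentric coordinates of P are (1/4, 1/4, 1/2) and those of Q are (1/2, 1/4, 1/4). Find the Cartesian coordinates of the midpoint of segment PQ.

Barycentric coordinates of the midpoint are the average: (3/8, 1/4, 3/8).
Converting: (3/8)·A + (1/4)·B + (3/8)·C = (-1/2, 3/8).

(-1/2, 3/8)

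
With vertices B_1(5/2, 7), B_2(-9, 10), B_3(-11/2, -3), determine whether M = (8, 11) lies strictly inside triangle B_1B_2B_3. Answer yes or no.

Barycentric coordinates of M: (449/278, -23/139, -125/278).
The three coordinates are positive, negative, negative; a point is interior exactly when all three are positive.

no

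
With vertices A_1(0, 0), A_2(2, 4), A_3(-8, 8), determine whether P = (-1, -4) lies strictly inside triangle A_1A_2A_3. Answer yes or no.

no

Barycentric coordinates of P: (23/12, -5/6, -1/12).
The three coordinates are positive, negative, negative; a point is interior exactly when all three are positive.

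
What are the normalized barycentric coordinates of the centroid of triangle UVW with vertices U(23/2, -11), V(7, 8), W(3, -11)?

(1/3, 1/3, 1/3)

The centroid is the average of the vertices, so each weight is 1/3.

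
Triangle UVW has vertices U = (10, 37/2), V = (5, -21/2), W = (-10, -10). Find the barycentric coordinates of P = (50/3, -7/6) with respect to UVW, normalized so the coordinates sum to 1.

(1/3, 4/3, -2/3)

Signed area of the reference triangle: [UVW] = ½·(10·(-21/2−(-10)) + 5·(-10−(37/2)) + (-10)·(37/2−(-21/2))) = ½·(-5 − 285/2 − 290) = -875/4.
[PVW] = ½·((50/3)·(-21/2−(-10)) + 5·(-10−(-7/6)) + (-10)·(-7/6−(-21/2))) = ½·(-25/3 − 265/6 − 280/3) = -875/12, so the U-coordinate is (-875/12)/(-875/4) = 1/3.
[UPW] = ½·(10·(-7/6−(-10)) + (50/3)·(-10−(37/2)) + (-10)·(37/2−(-7/6))) = ½·(265/3 − 475 − 590/3) = -875/3, so the V-coordinate is 4/3.
[UVP] = ½·(10·(-21/2−(-7/6)) + 5·(-7/6−(37/2)) + (50/3)·(37/2−(-21/2))) = ½·(-280/3 − 295/3 + 1450/3) = 875/6, so the W-coordinate is -2/3.
Check: 1/3 + 4/3 − 2/3 = 1.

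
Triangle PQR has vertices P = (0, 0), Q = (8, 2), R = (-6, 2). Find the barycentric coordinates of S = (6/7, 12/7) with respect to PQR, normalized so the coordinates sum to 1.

Signed area of the reference triangle: [PQR] = ½·(0·(2−2) + 8·(2−0) + (-6)·(0−2)) = ½·(0 + 16 + 12) = 14.
[SQR] = ½·((6/7)·(2−2) + 8·(2−(12/7)) + (-6)·(12/7−2)) = ½·(0 + 16/7 + 12/7) = 2, so the P-coordinate is 2/14 = 1/7.
[PSR] = ½·(0·(12/7−2) + (6/7)·(2−0) + (-6)·(0−(12/7))) = ½·(0 + 12/7 + 72/7) = 6, so the Q-coordinate is 3/7.
[PQS] = ½·(0·(2−(12/7)) + 8·(12/7−0) + (6/7)·(0−2)) = ½·(0 + 96/7 − 12/7) = 6, so the R-coordinate is 3/7.

(1/7, 3/7, 3/7)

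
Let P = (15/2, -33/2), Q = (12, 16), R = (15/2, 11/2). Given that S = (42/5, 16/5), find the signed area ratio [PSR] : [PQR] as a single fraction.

[PQR] = ½·((15/2)·(16−(11/2)) + 12·(11/2−(-33/2)) + (15/2)·(-33/2−16)) = ½·(315/4 + 264 − 975/4) = 99/2.
[PSR] = ½·((15/2)·(16/5−(11/2)) + (42/5)·(11/2−(-33/2)) + (15/2)·(-33/2−(16/5))) = ½·(-69/4 + 924/5 − 591/4) = 99/10, so the ratio is (99/10)/(99/2) = 1/5.

1/5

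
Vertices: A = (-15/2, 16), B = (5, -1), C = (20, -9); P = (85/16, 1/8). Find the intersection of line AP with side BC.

Barycentric coordinates of P with respect to ABC: (1/8, 3/4, 1/8).
On side BC the A-coordinate is zero; dropping P's A-weight 1/8 and renormalizing the remaining 3/4 : 1/8 gives weights 6/7, 1/7 on B, C.
Q = (6/7)·(5, -1) + (1/7)·(20, -9) = (50/7, -15/7).

(50/7, -15/7)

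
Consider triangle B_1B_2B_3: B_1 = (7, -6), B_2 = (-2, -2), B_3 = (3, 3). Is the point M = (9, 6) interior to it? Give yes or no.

Barycentric coordinates of M: (3/13, -66/65, 116/65).
The three coordinates are positive, negative, positive; a point is interior exactly when all three are positive.

no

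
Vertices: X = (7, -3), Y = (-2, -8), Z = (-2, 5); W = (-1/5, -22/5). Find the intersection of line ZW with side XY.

(1/4, -27/4)

Barycentric coordinates of W with respect to XYZ: (1/5, 3/5, 1/5).
On side XY the Z-coordinate is zero; dropping W's Z-weight 1/5 and renormalizing the remaining 1/5 : 3/5 gives weights 1/4, 3/4 on X, Y.
V = (1/4)·(7, -3) + (3/4)·(-2, -8) = (1/4, -27/4).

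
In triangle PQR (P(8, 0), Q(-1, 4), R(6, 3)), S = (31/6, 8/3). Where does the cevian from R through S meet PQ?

(7/2, 2)

Barycentric coordinates of S with respect to PQR: (1/6, 1/6, 2/3).
On side PQ the R-coordinate is zero; dropping S's R-weight 2/3 and renormalizing the remaining 1/6 : 1/6 gives weights 1/2, 1/2 on P, Q.
T = (1/2)·(8, 0) + (1/2)·(-1, 4) = (7/2, 2).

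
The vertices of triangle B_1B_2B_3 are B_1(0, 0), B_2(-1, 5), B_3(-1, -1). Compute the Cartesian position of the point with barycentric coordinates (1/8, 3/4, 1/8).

(-7/8, 29/8)

M = (1/8)·B_1 + (3/4)·B_2 + (1/8)·B_3.
x-coordinate: (1/8)·0 + (3/4)·(-1) + (1/8)·(-1) = -7/8.
y-coordinate: (1/8)·0 + (3/4)·5 + (1/8)·(-1) = 29/8.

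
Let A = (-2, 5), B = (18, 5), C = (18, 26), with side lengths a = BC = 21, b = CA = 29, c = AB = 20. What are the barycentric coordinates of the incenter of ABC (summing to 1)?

(3/10, 29/70, 2/7)

The incenter has barycentric coordinates proportional to the opposite side lengths: (21 : 29 : 20).
Normalizing by 21+29+20 = 70 gives (3/10, 29/70, 2/7).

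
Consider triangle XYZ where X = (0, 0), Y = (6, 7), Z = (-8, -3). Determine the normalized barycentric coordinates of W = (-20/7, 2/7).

(1/7, 2/7, 4/7)

Signed area of the reference triangle: [XYZ] = ½·(0·(7−(-3)) + 6·(-3−0) + (-8)·(0−7)) = ½·(0 − 18 + 56) = 19.
[WYZ] = ½·((-20/7)·(7−(-3)) + 6·(-3−(2/7)) + (-8)·(2/7−7)) = ½·(-200/7 − 138/7 + 376/7) = 19/7, so the X-coordinate is (19/7)/19 = 1/7.
[XWZ] = ½·(0·(2/7−(-3)) + (-20/7)·(-3−0) + (-8)·(0−(2/7))) = ½·(0 + 60/7 + 16/7) = 38/7, so the Y-coordinate is 2/7.
[XYW] = ½·(0·(7−(2/7)) + 6·(2/7−0) + (-20/7)·(0−7)) = ½·(0 + 12/7 + 20) = 76/7, so the Z-coordinate is 4/7.
Check: 1/7 + 2/7 + 4/7 = 1.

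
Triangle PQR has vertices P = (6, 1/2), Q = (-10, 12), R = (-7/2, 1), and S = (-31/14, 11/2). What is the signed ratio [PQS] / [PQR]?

1/7

[PQR] = ½·(6·(12−1) + (-10)·(1−(1/2)) + (-7/2)·(1/2−12)) = ½·(66 − 5 + 161/4) = 405/8.
[PQS] = ½·(6·(12−(11/2)) + (-10)·(11/2−(1/2)) + (-31/14)·(1/2−12)) = ½·(39 − 50 + 713/28) = 405/56, so the ratio is (405/56)/(405/8) = 1/7.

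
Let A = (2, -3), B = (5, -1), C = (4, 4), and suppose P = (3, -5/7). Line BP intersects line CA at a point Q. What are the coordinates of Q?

(8/3, -2/3)

Barycentric coordinates of P with respect to ABC: (4/7, 1/7, 2/7).
On side CA the B-coordinate is zero; dropping P's B-weight 1/7 and renormalizing the remaining 2/7 : 4/7 gives weights 1/3, 2/3 on C, A.
Q = (1/3)·(4, 4) + (2/3)·(2, -3) = (8/3, -2/3).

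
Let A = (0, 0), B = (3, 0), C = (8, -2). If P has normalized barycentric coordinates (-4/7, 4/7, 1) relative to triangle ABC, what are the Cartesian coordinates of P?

(68/7, -2)

P = (-4/7)·A + (4/7)·B + 1·C.
x-coordinate: (-4/7)·0 + (4/7)·3 + 1·8 = 68/7.
y-coordinate: (-4/7)·0 + (4/7)·0 + 1·(-2) = -2.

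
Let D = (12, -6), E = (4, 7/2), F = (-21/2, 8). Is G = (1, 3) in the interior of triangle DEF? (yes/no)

yes

Barycentric coordinates of G: (83/407, 194/407, 130/407).
The three coordinates are positive, positive, positive; a point is interior exactly when all three are positive.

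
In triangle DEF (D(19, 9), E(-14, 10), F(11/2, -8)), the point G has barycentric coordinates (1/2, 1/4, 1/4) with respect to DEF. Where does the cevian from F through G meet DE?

(8, 28/3)

Line FG meets DE where the F-coordinate vanishes; zeroing G's F-weight and renormalizing leaves D, E-weights 1/2 : 1/4 → (2/3, 1/3).
So H = (2/3)·D + (1/3)·E = (8, 28/3).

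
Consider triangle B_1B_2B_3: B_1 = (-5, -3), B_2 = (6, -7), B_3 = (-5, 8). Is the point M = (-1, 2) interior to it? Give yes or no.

yes

Barycentric coordinates of M: (6/121, 4/11, 71/121).
The three coordinates are positive, positive, positive; a point is interior exactly when all three are positive.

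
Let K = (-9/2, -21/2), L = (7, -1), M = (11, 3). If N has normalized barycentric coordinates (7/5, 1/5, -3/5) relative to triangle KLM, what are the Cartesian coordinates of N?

(-23/2, -167/10)

N = (7/5)·K + (1/5)·L + (-3/5)·M.
x-coordinate: (7/5)·(-9/2) + (1/5)·7 + (-3/5)·11 = -23/2.
y-coordinate: (7/5)·(-21/2) + (1/5)·(-1) + (-3/5)·3 = -167/10.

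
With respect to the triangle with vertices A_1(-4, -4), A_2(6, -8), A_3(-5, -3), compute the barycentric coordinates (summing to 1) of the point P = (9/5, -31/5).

(1/5, 3/5, 1/5)

Signed area of the reference triangle: [A_1A_2A_3] = ½·((-4)·(-8−(-3)) + 6·(-3−(-4)) + (-5)·(-4−(-8))) = ½·(20 + 6 − 20) = 3.
[PA_2A_3] = ½·((9/5)·(-8−(-3)) + 6·(-3−(-31/5)) + (-5)·(-31/5−(-8))) = ½·(-9 + 96/5 − 9) = 3/5, so the A_1-coordinate is (3/5)/3 = 1/5.
[A_1PA_3] = ½·((-4)·(-31/5−(-3)) + (9/5)·(-3−(-4)) + (-5)·(-4−(-31/5))) = ½·(64/5 + 9/5 − 11) = 9/5, so the A_2-coordinate is 3/5.
[A_1A_2P] = ½·((-4)·(-8−(-31/5)) + 6·(-31/5−(-4)) + (9/5)·(-4−(-8))) = ½·(36/5 − 66/5 + 36/5) = 3/5, so the A_3-coordinate is 1/5.
Check: 1/5 + 3/5 + 1/5 = 1.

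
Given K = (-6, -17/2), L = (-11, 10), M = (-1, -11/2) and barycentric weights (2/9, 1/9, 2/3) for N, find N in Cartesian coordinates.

(-29/9, -40/9)

N = (2/9)·K + (1/9)·L + (2/3)·M.
x-coordinate: (2/9)·(-6) + (1/9)·(-11) + (2/3)·(-1) = -29/9.
y-coordinate: (2/9)·(-17/2) + (1/9)·10 + (2/3)·(-11/2) = -40/9.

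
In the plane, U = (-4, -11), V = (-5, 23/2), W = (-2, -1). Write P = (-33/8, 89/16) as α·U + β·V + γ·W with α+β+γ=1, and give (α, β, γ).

(1/8, 5/8, 1/4)

Signed area of the reference triangle: [UVW] = ½·((-4)·(23/2−(-1)) + (-5)·(-1−(-11)) + (-2)·(-11−(23/2))) = ½·(-50 − 50 + 45) = -55/2.
[PVW] = ½·((-33/8)·(23/2−(-1)) + (-5)·(-1−(89/16)) + (-2)·(89/16−(23/2))) = ½·(-825/16 + 525/16 + 95/8) = -55/16, so the U-coordinate is (-55/16)/(-55/2) = 1/8.
[UPW] = ½·((-4)·(89/16−(-1)) + (-33/8)·(-1−(-11)) + (-2)·(-11−(89/16))) = ½·(-105/4 − 165/4 + 265/8) = -275/16, so the V-coordinate is 5/8.
[UVP] = ½·((-4)·(23/2−(89/16)) + (-5)·(89/16−(-11)) + (-33/8)·(-11−(23/2))) = ½·(-95/4 − 1325/16 + 1485/16) = -55/8, so the W-coordinate is 1/4.
Check: 1/8 + 5/8 + 1/4 = 1.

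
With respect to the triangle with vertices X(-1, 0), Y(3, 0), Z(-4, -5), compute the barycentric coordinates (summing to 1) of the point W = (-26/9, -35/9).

(1/9, 1/9, 7/9)

Signed area of the reference triangle: [XYZ] = ½·((-1)·(0−(-5)) + 3·(-5−0) + (-4)·(0−0)) = ½·(-5 − 15 + 0) = -10.
[WYZ] = ½·((-26/9)·(0−(-5)) + 3·(-5−(-35/9)) + (-4)·(-35/9−0)) = ½·(-130/9 − 10/3 + 140/9) = -10/9, so the X-coordinate is (-10/9)/(-10) = 1/9.
[XWZ] = ½·((-1)·(-35/9−(-5)) + (-26/9)·(-5−0) + (-4)·(0−(-35/9))) = ½·(-10/9 + 130/9 − 140/9) = -10/9, so the Y-coordinate is 1/9.
[XYW] = ½·((-1)·(0−(-35/9)) + 3·(-35/9−0) + (-26/9)·(0−0)) = ½·(-35/9 − 35/3 + 0) = -70/9, so the Z-coordinate is 7/9.
Check: 1/9 + 1/9 + 7/9 = 1.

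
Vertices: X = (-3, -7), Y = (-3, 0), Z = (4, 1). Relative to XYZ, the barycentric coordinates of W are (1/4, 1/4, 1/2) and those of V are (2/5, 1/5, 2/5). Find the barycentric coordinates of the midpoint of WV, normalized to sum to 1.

Since both coordinate triples sum to 1, the midpoint's barycentrics are the componentwise average.
(1/4+2/5)/2 = 13/40; similarly 9/40 and 9/20.

(13/40, 9/40, 9/20)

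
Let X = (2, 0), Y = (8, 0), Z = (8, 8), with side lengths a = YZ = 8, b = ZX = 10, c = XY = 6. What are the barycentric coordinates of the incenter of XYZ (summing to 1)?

The incenter has barycentric coordinates proportional to the opposite side lengths: (8 : 10 : 6).
Normalizing by 8+10+6 = 24 gives (1/3, 5/12, 1/4).

(1/3, 5/12, 1/4)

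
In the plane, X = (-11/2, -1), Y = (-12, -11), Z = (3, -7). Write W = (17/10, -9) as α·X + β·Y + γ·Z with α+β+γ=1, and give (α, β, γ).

Signed area of the reference triangle: [XYZ] = ½·((-11/2)·(-11−(-7)) + (-12)·(-7−(-1)) + 3·(-1−(-11))) = ½·(22 + 72 + 30) = 62.
[WYZ] = ½·((17/10)·(-11−(-7)) + (-12)·(-7−(-9)) + 3·(-9−(-11))) = ½·(-34/5 − 24 + 6) = -62/5, so the X-coordinate is (-62/5)/62 = -1/5.
[XWZ] = ½·((-11/2)·(-9−(-7)) + (17/10)·(-7−(-1)) + 3·(-1−(-9))) = ½·(11 − 51/5 + 24) = 62/5, so the Y-coordinate is 1/5.
[XYW] = ½·((-11/2)·(-11−(-9)) + (-12)·(-9−(-1)) + (17/10)·(-1−(-11))) = ½·(11 + 96 + 17) = 62, so the Z-coordinate is 1.
Check: -1/5 + 1/5 + 1 = 1.

(-1/5, 1/5, 1)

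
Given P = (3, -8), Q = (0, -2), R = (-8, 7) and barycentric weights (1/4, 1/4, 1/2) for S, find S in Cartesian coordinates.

S = (1/4)·P + (1/4)·Q + (1/2)·R.
x-coordinate: (1/4)·3 + (1/4)·0 + (1/2)·(-8) = -13/4.
y-coordinate: (1/4)·(-8) + (1/4)·(-2) + (1/2)·7 = 1.

(-13/4, 1)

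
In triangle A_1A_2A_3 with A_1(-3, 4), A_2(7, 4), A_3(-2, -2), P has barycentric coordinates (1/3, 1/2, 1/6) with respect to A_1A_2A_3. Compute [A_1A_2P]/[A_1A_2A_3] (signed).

The signed ratio [A_1A_2P]/[A_1A_2A_3] equals the barycentric coordinate of P at vertex A_3, which is 1/6.

1/6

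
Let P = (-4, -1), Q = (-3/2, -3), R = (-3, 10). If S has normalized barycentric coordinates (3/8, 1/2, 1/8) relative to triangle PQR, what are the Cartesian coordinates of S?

(-21/8, -5/8)

S = (3/8)·P + (1/2)·Q + (1/8)·R.
x-coordinate: (3/8)·(-4) + (1/2)·(-3/2) + (1/8)·(-3) = -21/8.
y-coordinate: (3/8)·(-1) + (1/2)·(-3) + (1/8)·10 = -5/8.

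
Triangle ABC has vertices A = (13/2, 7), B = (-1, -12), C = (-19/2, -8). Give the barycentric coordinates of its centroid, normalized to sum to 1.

The centroid is the average of the vertices, so each weight is 1/3.

(1/3, 1/3, 1/3)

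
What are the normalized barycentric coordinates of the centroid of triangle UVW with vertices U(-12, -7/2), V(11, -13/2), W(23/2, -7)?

(1/3, 1/3, 1/3)

The centroid is the average of the vertices, so each weight is 1/3.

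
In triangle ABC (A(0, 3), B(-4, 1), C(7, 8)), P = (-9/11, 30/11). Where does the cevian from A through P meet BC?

(-9/5, 12/5)

Barycentric coordinates of P with respect to ABC: (6/11, 4/11, 1/11).
On side BC the A-coordinate is zero; dropping P's A-weight 6/11 and renormalizing the remaining 4/11 : 1/11 gives weights 4/5, 1/5 on B, C.
Q = (4/5)·(-4, 1) + (1/5)·(7, 8) = (-9/5, 12/5).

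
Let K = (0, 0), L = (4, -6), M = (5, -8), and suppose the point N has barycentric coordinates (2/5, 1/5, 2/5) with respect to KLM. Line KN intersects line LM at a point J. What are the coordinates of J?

Line KN meets LM where the K-coordinate vanishes; zeroing N's K-weight and renormalizing leaves L, M-weights 1/5 : 2/5 → (1/3, 2/3).
So J = (1/3)·L + (2/3)·M = (14/3, -22/3).

(14/3, -22/3)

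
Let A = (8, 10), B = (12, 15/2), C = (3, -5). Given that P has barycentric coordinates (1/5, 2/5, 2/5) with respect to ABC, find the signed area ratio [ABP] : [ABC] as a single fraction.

2/5

The signed ratio [ABP]/[ABC] equals the barycentric coordinate of P at vertex C, which is 2/5.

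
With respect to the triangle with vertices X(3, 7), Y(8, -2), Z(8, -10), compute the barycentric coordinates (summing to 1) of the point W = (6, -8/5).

Signed area of the reference triangle: [XYZ] = ½·(3·(-2−(-10)) + 8·(-10−7) + 8·(7−(-2))) = ½·(24 − 136 + 72) = -20.
[WYZ] = ½·(6·(-2−(-10)) + 8·(-10−(-8/5)) + 8·(-8/5−(-2))) = ½·(48 − 336/5 + 16/5) = -8, so the X-coordinate is (-8)/(-20) = 2/5.
[XWZ] = ½·(3·(-8/5−(-10)) + 6·(-10−7) + 8·(7−(-8/5))) = ½·(126/5 − 102 + 344/5) = -4, so the Y-coordinate is 1/5.
[XYW] = ½·(3·(-2−(-8/5)) + 8·(-8/5−7) + 6·(7−(-2))) = ½·(-6/5 − 344/5 + 54) = -8, so the Z-coordinate is 2/5.

(2/5, 1/5, 2/5)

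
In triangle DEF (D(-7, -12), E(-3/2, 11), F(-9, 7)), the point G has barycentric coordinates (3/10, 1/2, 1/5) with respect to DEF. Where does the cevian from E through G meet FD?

(-39/5, -22/5)

Line EG meets FD where the E-coordinate vanishes; zeroing G's E-weight and renormalizing leaves F, D-weights 1/5 : 3/10 → (2/5, 3/5).
So H = (2/5)·F + (3/5)·D = (-39/5, -22/5).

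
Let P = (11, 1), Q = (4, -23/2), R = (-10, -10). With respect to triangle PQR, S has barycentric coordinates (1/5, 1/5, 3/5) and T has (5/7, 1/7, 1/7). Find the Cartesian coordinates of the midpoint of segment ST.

Barycentric coordinates of the midpoint are the average: (16/35, 6/35, 13/35).
Converting: (16/35)·P + (6/35)·Q + (13/35)·R = (2, -183/35).

(2, -183/35)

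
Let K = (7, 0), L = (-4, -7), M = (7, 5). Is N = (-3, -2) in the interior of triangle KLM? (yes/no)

no

Barycentric coordinates of N: (-43/55, 10/11, 48/55).
The three coordinates are negative, positive, positive; a point is interior exactly when all three are positive.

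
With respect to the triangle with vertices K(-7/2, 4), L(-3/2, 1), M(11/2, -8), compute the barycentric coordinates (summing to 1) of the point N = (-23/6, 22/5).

(14/15, 2/15, -1/15)

Signed area of the reference triangle: [KLM] = ½·((-7/2)·(1−(-8)) + (-3/2)·(-8−4) + (11/2)·(4−1)) = ½·(-63/2 + 18 + 33/2) = 3/2.
[NLM] = ½·((-23/6)·(1−(-8)) + (-3/2)·(-8−(22/5)) + (11/2)·(22/5−1)) = ½·(-69/2 + 93/5 + 187/10) = 7/5, so the K-coordinate is (7/5)/(3/2) = 14/15.
[KNM] = ½·((-7/2)·(22/5−(-8)) + (-23/6)·(-8−4) + (11/2)·(4−(22/5))) = ½·(-217/5 + 46 − 11/5) = 1/5, so the L-coordinate is 2/15.
[KLN] = ½·((-7/2)·(1−(22/5)) + (-3/2)·(22/5−4) + (-23/6)·(4−1)) = ½·(119/10 − 3/5 − 23/2) = -1/10, so the M-coordinate is -1/15.
Check: 14/15 + 2/15 − 1/15 = 1.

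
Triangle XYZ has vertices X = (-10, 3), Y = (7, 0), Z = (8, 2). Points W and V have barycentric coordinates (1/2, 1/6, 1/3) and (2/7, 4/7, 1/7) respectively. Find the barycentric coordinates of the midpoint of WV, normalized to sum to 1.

Since both coordinate triples sum to 1, the midpoint's barycentrics are the componentwise average.
(1/2+2/7)/2 = 11/28; similarly 31/84 and 5/21.

(11/28, 31/84, 5/21)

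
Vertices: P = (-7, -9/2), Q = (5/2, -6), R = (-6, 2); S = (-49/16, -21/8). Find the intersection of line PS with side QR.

(-7/4, -2)

Barycentric coordinates of S with respect to PQR: (1/4, 3/8, 3/8).
On side QR the P-coordinate is zero; dropping S's P-weight 1/4 and renormalizing the remaining 3/8 : 3/8 gives weights 1/2, 1/2 on Q, R.
T = (1/2)·(5/2, -6) + (1/2)·(-6, 2) = (-7/4, -2).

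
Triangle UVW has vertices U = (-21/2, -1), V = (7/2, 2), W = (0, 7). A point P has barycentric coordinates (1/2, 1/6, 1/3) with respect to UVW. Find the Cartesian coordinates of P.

P = (1/2)·U + (1/6)·V + (1/3)·W.
x-coordinate: (1/2)·(-21/2) + (1/6)·(7/2) + (1/3)·0 = -14/3.
y-coordinate: (1/2)·(-1) + (1/6)·2 + (1/3)·7 = 13/6.

(-14/3, 13/6)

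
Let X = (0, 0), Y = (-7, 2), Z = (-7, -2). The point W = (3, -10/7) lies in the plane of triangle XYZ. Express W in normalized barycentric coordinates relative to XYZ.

Signed area of the reference triangle: [XYZ] = ½·(0·(2−(-2)) + (-7)·(-2−0) + (-7)·(0−2)) = ½·(0 + 14 + 14) = 14.
[WYZ] = ½·(3·(2−(-2)) + (-7)·(-2−(-10/7)) + (-7)·(-10/7−2)) = ½·(12 + 4 + 24) = 20, so the X-coordinate is 20/14 = 10/7.
[XWZ] = ½·(0·(-10/7−(-2)) + 3·(-2−0) + (-7)·(0−(-10/7))) = ½·(0 − 6 − 10) = -8, so the Y-coordinate is -4/7.
[XYW] = ½·(0·(2−(-10/7)) + (-7)·(-10/7−0) + 3·(0−2)) = ½·(0 + 10 − 6) = 2, so the Z-coordinate is 1/7.

(10/7, -4/7, 1/7)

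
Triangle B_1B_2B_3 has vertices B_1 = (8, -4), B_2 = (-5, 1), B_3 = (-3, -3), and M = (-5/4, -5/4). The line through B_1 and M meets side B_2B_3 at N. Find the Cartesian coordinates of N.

(-13/3, -1/3)

Barycentric coordinates of M with respect to B_1B_2B_3: (1/4, 1/2, 1/4).
On side B_2B_3 the B_1-coordinate is zero; dropping M's B_1-weight 1/4 and renormalizing the remaining 1/2 : 1/4 gives weights 2/3, 1/3 on B_2, B_3.
N = (2/3)·(-5, 1) + (1/3)·(-3, -3) = (-13/3, -1/3).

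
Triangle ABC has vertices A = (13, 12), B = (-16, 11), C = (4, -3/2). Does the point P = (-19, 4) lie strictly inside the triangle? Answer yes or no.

Barycentric coordinates of P: (-71/153, 16/17, 80/153).
The three coordinates are negative, positive, positive; a point is interior exactly when all three are positive.

no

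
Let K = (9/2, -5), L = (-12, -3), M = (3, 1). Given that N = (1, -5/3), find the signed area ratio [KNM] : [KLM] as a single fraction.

[KLM] = ½·((9/2)·(-3−1) + (-12)·(1−(-5)) + 3·(-5−(-3))) = ½·(-18 − 72 − 6) = -48.
[KNM] = ½·((9/2)·(-5/3−1) + 1·(1−(-5)) + 3·(-5−(-5/3))) = ½·(-12 + 6 − 10) = -8, so the ratio is (-8)/(-48) = 1/6.

1/6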